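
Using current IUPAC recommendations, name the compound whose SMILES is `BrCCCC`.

The parent chain contains 4 carbons (butane).
Choose the numbering such that the substituent locant set {1} is lower than {4} at the first point of difference.
That gives a bromo group at C-1.
Assembling the pieces gives 1-bromobutane.

1-bromobutane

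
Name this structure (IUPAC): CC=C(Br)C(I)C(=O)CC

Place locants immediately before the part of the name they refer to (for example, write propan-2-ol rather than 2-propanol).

The longest chain bearing the carbonyl and the multiple bond is 7 carbons long (heptane).
The highest-priority functional group is a ketone (C=O on an internal carbon), so the name ends in -one.
The chain contains a C=C double bond, so the unsaturation ending is -ene.
The numbering direction is chosen so that numbering from this end puts the carbonyl group at C-3 rather than C-5.
That gives the carbonyl at C-3; the double bond between C-5 and C-6; a bromo group at C-5; an iodo group at C-4.
Prefixes are listed alphabetically: bromo, iodo.
Putting it together: 5-bromo-4-iodohept-5-en-3-one.

5-bromo-4-iodohept-5-en-3-one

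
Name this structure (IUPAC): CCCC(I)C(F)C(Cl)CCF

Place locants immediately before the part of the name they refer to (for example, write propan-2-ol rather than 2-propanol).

The longest carbon chain is 8 atoms: the parent is octane.
The numbering direction is chosen so that the substituent locant set {1,3,4,5} is lower than {4,5,6,8} at the first point of difference.
With this numbering: a chloro group at C-3; fluoro groups at C-1 and C-4; an iodo group at C-5.
The substituents are ordered alphabetically, ignoring any di-/tri- multipliers.
The name is 3-chloro-1,4-difluoro-5-iodooctane.

3-chloro-1,4-difluoro-5-iodooctane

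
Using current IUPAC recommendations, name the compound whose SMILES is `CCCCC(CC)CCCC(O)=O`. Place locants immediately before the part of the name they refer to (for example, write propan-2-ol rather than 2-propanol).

5-ethylnonanoic acid

The longest chain bearing the –COOH group is 9 carbons long (nonane).
The highest-priority functional group is a carboxylic acid (terminal –COOH), so the name ends in -oic acid.
Number the chain so that the carboxylic acid carbon is C-1 by definition.
This places an ethyl group at C-5.
Assembling the pieces gives 5-ethylnonanoic acid.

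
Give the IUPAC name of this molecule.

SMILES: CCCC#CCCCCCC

undec-4-yne

The longest carbon chain that includes the multiple bond has 11 carbons, so the parent hydride is undecane.
The chain contains a C≡C triple bond, so the unsaturation ending is -yne.
Number the chain so that numbering from this end puts the triple bond at C-4 rather than C-7.
With this numbering: the triple bond between C-4 and C-5.
The name is undec-4-yne.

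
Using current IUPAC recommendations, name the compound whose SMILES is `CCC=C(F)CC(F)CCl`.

7-chloro-4,6-difluorohept-3-ene

Counting along the main chain through the multiple bond gives 7 carbons: the parent is heptane.
A C=C double bond in the chain gives the infix -ene-.
The numbering direction is chosen so that numbering from this end puts the double bond at C-3 rather than C-4.
That gives the double bond between C-3 and C-4; a chloro group at C-7; fluoro groups at C-4 and C-6.
Substituent prefixes are cited in alphabetical order (multiplying prefixes like di-/tri- are ignored for ordering).
Assembling the pieces gives 7-chloro-4,6-difluorohept-3-ene.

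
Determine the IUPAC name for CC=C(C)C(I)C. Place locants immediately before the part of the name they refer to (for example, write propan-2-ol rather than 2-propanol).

The longest carbon chain that includes the multiple bond has 5 carbons, so the parent hydride is pentane.
There is one C=C double bond, indicated by the ending -ene.
Choose the numbering such that numbering from this end puts the double bond at C-2 rather than C-3.
This places the double bond between C-2 and C-3; an iodo group at C-4; a methyl group at C-3.
The substituents are ordered alphabetically, ignoring any di-/tri- multipliers.
Putting it together: 4-iodo-3-methylpent-2-ene.

4-iodo-3-methylpent-2-ene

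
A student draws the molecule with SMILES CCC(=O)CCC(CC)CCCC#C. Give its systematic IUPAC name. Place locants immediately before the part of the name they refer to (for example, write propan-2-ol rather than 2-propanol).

Counting along the main chain through the carbonyl and the multiple bond gives 11 carbons: the parent is undecane.
A ketone (C=O on an internal carbon) is the principal characteristic group, giving the suffix -one.
A C≡C triple bond in the chain gives the infix -yne-.
Choose the numbering such that numbering from this end puts the carbonyl group at C-3 rather than C-9.
That gives the carbonyl at C-3; the triple bond between C-10 and C-11; an ethyl group at C-6.
Putting it together: 6-ethylundec-10-yn-3-one.

6-ethylundec-10-yn-3-one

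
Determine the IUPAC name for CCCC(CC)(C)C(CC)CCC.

4,5-diethyl-4-methyloctane

The longest carbon chain is 8 atoms: the parent is octane.
Number the chain so that the substituent locant set {4,4,5} is lower than {4,5,5} at the first point of difference.
With this numbering: ethyl groups at C-4 and C-5; a methyl group at C-4.
Prefixes are listed alphabetically: ethyl, methyl.
The name is 4,5-diethyl-4-methyloctane.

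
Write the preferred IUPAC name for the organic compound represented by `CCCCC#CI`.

1-iodohex-1-yne

The longest chain bearing the multiple bond is 6 carbons long (hexane).
There is one C≡C triple bond, indicated by the ending -yne.
Number the chain so that numbering from this end puts the triple bond at C-1 rather than C-5.
With this numbering: the triple bond between C-1 and C-2; an iodo group at C-1.
Assembling the pieces gives 1-iodohex-1-yne.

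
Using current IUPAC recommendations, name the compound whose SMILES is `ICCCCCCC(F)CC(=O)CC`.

The longest carbon chain that includes the carbonyl has 11 carbons, so the parent hydride is undecane.
The highest-priority functional group is a ketone (C=O on an internal carbon), so the name ends in -one.
Number the chain so that numbering from this end puts the carbonyl group at C-3 rather than C-9.
That gives the carbonyl at C-3; a fluoro group at C-5; an iodo group at C-11.
Prefixes are listed alphabetically: fluoro, iodo.
The name is 5-fluoro-11-iodoundecan-3-one.

5-fluoro-11-iodoundecan-3-one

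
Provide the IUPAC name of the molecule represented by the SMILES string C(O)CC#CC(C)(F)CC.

The longest carbon chain that includes the –OH group and the multiple bond has 7 carbons, so the parent hydride is heptane.
The highest-priority functional group is an alcohol (–OH), so the name ends in -ol.
A C≡C triple bond in the chain gives the infix -yne-.
Number the chain so that numbering from this end puts the hydroxyl group at C-1 rather than C-7.
With this numbering: the hydroxyl at C-1; the triple bond between C-3 and C-4; a fluoro group at C-5; a methyl group at C-5.
The substituents are ordered alphabetically, ignoring any di-/tri- multipliers.
Assembling the pieces gives 5-fluoro-5-methylhept-3-yn-1-ol.

5-fluoro-5-methylhept-3-yn-1-ol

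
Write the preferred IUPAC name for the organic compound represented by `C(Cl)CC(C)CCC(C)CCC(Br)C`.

9-bromo-1-chloro-3,6-dimethyldecane

The parent chain contains 10 carbons (decane).
Number the chain so that the substituent locant set {1,3,6,9} is lower than {2,5,8,10} at the first point of difference.
This places a bromo group at C-9; a chloro group at C-1; methyl groups at C-3 and C-6.
Substituent prefixes are cited in alphabetical order (multiplying prefixes like di-/tri- are ignored for ordering).
Assembling the pieces gives 9-bromo-1-chloro-3,6-dimethyldecane.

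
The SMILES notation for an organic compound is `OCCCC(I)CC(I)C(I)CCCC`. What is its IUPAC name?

Counting along the main chain through the –OH group gives 11 carbons: the parent is undecane.
The highest-priority functional group is an alcohol (–OH), so the name ends in -ol.
Number the chain so that numbering from this end puts the hydroxyl group at C-1 rather than C-11.
That gives the hydroxyl at C-1; iodo groups at C-4 and C-6 and C-7.
The name is 4,6,7-triiodoundecan-1-ol.

4,6,7-triiodoundecan-1-ol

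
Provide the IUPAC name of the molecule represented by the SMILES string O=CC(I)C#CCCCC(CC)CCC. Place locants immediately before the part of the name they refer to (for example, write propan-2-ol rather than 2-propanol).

The longest carbon chain that includes the –CHO group and the multiple bond has 11 carbons, so the parent hydride is undecane.
The principal characteristic group is an aldehyde (terminal –CHO), named with the suffix -al.
The chain contains a C≡C triple bond, so the unsaturation ending is -yne.
Number the chain so that the aldehyde carbon is C-1 by definition.
That gives the triple bond between C-3 and C-4; an ethyl group at C-8; an iodo group at C-2.
Substituent prefixes are cited in alphabetical order (multiplying prefixes like di-/tri- are ignored for ordering).
Assembling the pieces gives 8-ethyl-2-iodoundec-3-ynal.

8-ethyl-2-iodoundec-3-ynal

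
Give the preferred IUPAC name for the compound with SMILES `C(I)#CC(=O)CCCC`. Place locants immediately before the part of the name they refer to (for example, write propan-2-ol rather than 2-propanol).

1-iodohept-1-yn-3-one

The longest chain bearing the carbonyl and the multiple bond is 7 carbons long (heptane).
The principal characteristic group is a ketone (C=O on an internal carbon), named with the suffix -one.
There is one C≡C triple bond, indicated by the ending -yne.
The numbering direction is chosen so that numbering from this end puts the carbonyl group at C-3 rather than C-5.
That gives the carbonyl at C-3; the triple bond between C-1 and C-2; an iodo group at C-1.
Assembling the pieces gives 1-iodohept-1-yn-3-one.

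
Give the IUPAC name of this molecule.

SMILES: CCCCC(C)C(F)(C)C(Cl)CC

3-chloro-4-fluoro-4,5-dimethylnonane

The parent chain contains 9 carbons (nonane).
Number the chain so that the substituent locant set {3,4,4,5} is lower than {5,6,6,7} at the first point of difference.
That gives a chloro group at C-3; a fluoro group at C-4; methyl groups at C-4 and C-5.
Prefixes are listed alphabetically: chloro, fluoro, methyl.
Putting it together: 3-chloro-4-fluoro-4,5-dimethylnonane.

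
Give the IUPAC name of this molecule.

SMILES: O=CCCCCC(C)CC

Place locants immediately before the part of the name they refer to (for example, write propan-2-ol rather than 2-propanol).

6-methyloctanal

The longest carbon chain that includes the –CHO group has 8 carbons, so the parent hydride is octane.
The highest-priority functional group is an aldehyde (terminal –CHO), so the name ends in -al.
Choose the numbering such that the aldehyde carbon is C-1 by definition.
This places a methyl group at C-6.
Assembling the pieces gives 6-methyloctanal.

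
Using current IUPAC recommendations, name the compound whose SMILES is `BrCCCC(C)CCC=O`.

7-bromo-4-methylheptanal

Counting along the main chain through the –CHO group gives 7 carbons: the parent is heptane.
An aldehyde (terminal –CHO) is the principal characteristic group, giving the suffix -al.
Choose the numbering such that the aldehyde carbon is C-1 by definition.
That gives a bromo group at C-7; a methyl group at C-4.
Prefixes are listed alphabetically: bromo, methyl.
The name is 7-bromo-4-methylheptanal.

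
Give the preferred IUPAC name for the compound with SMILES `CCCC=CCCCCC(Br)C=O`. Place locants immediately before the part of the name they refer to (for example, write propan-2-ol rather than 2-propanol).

The longest carbon chain that includes the –CHO group and the multiple bond has 11 carbons, so the parent hydride is undecane.
The highest-priority functional group is an aldehyde (terminal –CHO), so the name ends in -al.
The chain contains a C=C double bond, so the unsaturation ending is -ene.
The numbering direction is chosen so that the aldehyde carbon is C-1 by definition.
With this numbering: the double bond between C-7 and C-8; a bromo group at C-2.
Putting it together: 2-bromoundec-7-enal.

2-bromoundec-7-enal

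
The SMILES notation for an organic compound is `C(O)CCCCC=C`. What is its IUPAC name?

The longest chain bearing the –OH group and the multiple bond is 7 carbons long (heptane).
The principal characteristic group is an alcohol (–OH), named with the suffix -ol.
The chain contains a C=C double bond, so the unsaturation ending is -ene.
Choose the numbering such that numbering from this end puts the hydroxyl group at C-1 rather than C-7.
That gives the hydroxyl at C-1; the double bond between C-6 and C-7.
Assembling the pieces gives hept-6-en-1-ol.

hept-6-en-1-ol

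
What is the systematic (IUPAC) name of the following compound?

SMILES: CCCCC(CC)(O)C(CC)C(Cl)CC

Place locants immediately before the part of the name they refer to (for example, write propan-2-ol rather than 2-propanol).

3-chloro-4,5-diethylnonan-5-ol

The longest chain bearing the –OH group is 9 carbons long (nonane).
The highest-priority functional group is an alcohol (–OH), so the name ends in -ol.
Choose the numbering such that the substituent locant set {3,4,5} is lower than {5,6,7} at the first point of difference.
That gives the hydroxyl at C-5; a chloro group at C-3; ethyl groups at C-4 and C-5.
Substituent prefixes are cited in alphabetical order (multiplying prefixes like di-/tri- are ignored for ordering).
Putting it together: 3-chloro-4,5-diethylnonan-5-ol.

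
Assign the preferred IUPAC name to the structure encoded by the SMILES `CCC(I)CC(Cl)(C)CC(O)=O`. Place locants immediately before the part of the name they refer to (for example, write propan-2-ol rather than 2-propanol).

Counting along the main chain through the –COOH group gives 7 carbons: the parent is heptane.
The highest-priority functional group is a carboxylic acid (terminal –COOH), so the name ends in -oic acid.
Choose the numbering such that the carboxylic acid carbon is C-1 by definition.
This places a chloro group at C-3; an iodo group at C-5; a methyl group at C-3.
The substituents are ordered alphabetically, ignoring any di-/tri- multipliers.
Putting it together: 3-chloro-5-iodo-3-methylheptanoic acid.

3-chloro-5-iodo-3-methylheptanoic acid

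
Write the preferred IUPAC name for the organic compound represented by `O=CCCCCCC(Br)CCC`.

7-bromodecanal

The longest chain bearing the –CHO group is 10 carbons long (decane).
An aldehyde (terminal –CHO) is the principal characteristic group, giving the suffix -al.
The numbering direction is chosen so that the aldehyde carbon is C-1 by definition.
That gives a bromo group at C-7.
The name is 7-bromodecanal.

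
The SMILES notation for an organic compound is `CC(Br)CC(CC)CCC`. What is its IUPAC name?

2-bromo-4-ethylheptane

The longest carbon chain is 7 atoms: the parent is heptane.
Number the chain so that the substituent locant set {2,4} is lower than {4,6} at the first point of difference.
With this numbering: a bromo group at C-2; an ethyl group at C-4.
Prefixes are listed alphabetically: bromo, ethyl.
The name is 2-bromo-4-ethylheptane.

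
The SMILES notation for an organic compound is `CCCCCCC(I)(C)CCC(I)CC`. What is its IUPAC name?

3,6-diiodo-6-methyldodecane

The parent chain contains 12 carbons (dodecane).
Choose the numbering such that the substituent locant set {3,6,6} is lower than {7,7,10} at the first point of difference.
That gives iodo groups at C-3 and C-6; a methyl group at C-6.
The substituents are ordered alphabetically, ignoring any di-/tri- multipliers.
The name is 3,6-diiodo-6-methyldodecane.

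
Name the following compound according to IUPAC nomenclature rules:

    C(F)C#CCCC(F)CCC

Counting along the main chain through the multiple bond gives 9 carbons: the parent is nonane.
A C≡C triple bond in the chain gives the infix -yne-.
Number the chain so that numbering from this end puts the triple bond at C-2 rather than C-7.
With this numbering: the triple bond between C-2 and C-3; fluoro groups at C-1 and C-6.
Putting it together: 1,6-difluoronon-2-yne.

1,6-difluoronon-2-yne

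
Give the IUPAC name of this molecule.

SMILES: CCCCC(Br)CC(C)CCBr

1,5-dibromo-3-methylnonane

The parent chain contains 9 carbons (nonane).
Choose the numbering such that the substituent locant set {1,3,5} is lower than {5,7,9} at the first point of difference.
With this numbering: bromo groups at C-1 and C-5; a methyl group at C-3.
The substituents are ordered alphabetically, ignoring any di-/tri- multipliers.
Putting it together: 1,5-dibromo-3-methylnonane.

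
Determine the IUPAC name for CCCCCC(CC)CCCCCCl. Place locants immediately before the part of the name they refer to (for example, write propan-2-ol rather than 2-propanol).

The longest carbon chain is 11 atoms: the parent is undecane.
The numbering direction is chosen so that the substituent locant set {1,6} is lower than {6,11} at the first point of difference.
This places a chloro group at C-1; an ethyl group at C-6.
The substituents are ordered alphabetically, ignoring any di-/tri- multipliers.
Assembling the pieces gives 1-chloro-6-ethylundecane.

1-chloro-6-ethylundecane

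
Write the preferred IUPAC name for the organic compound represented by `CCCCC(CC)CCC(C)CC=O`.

The longest chain bearing the –CHO group is 10 carbons long (decane).
The highest-priority functional group is an aldehyde (terminal –CHO), so the name ends in -al.
The numbering direction is chosen so that the aldehyde carbon is C-1 by definition.
That gives an ethyl group at C-6; a methyl group at C-3.
Prefixes are listed alphabetically: ethyl, methyl.
The name is 6-ethyl-3-methyldecanal.

6-ethyl-3-methyldecanal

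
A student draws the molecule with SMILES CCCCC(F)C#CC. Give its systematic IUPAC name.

4-fluorooct-2-yne

The longest chain bearing the multiple bond is 8 carbons long (octane).
The chain contains a C≡C triple bond, so the unsaturation ending is -yne.
The numbering direction is chosen so that numbering from this end puts the triple bond at C-2 rather than C-6.
That gives the triple bond between C-2 and C-3; a fluoro group at C-4.
Assembling the pieces gives 4-fluorooct-2-yne.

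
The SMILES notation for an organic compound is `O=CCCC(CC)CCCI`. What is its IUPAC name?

The longest carbon chain that includes the –CHO group has 7 carbons, so the parent hydride is heptane.
The principal characteristic group is an aldehyde (terminal –CHO), named with the suffix -al.
The numbering direction is chosen so that the aldehyde carbon is C-1 by definition.
That gives an ethyl group at C-4; an iodo group at C-7.
The substituents are ordered alphabetically, ignoring any di-/tri- multipliers.
The name is 4-ethyl-7-iodoheptanal.

4-ethyl-7-iodoheptanal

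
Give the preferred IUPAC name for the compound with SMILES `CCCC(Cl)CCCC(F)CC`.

The parent chain contains 10 carbons (decane).
The numbering direction is chosen so that the substituent locant set {3,7} is lower than {4,8} at the first point of difference.
With this numbering: a chloro group at C-7; a fluoro group at C-3.
Substituent prefixes are cited in alphabetical order (multiplying prefixes like di-/tri- are ignored for ordering).
Assembling the pieces gives 7-chloro-3-fluorodecane.

7-chloro-3-fluorodecane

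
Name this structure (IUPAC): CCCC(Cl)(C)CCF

The longest carbon chain is 6 atoms: the parent is hexane.
Choose the numbering such that the substituent locant set {1,3,3} is lower than {4,4,6} at the first point of difference.
That gives a chloro group at C-3; a fluoro group at C-1; a methyl group at C-3.
Prefixes are listed alphabetically: chloro, fluoro, methyl.
The name is 3-chloro-1-fluoro-3-methylhexane.

3-chloro-1-fluoro-3-methylhexane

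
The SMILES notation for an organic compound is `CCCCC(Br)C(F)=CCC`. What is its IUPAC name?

5-bromo-4-fluoronon-3-ene

The longest carbon chain that includes the multiple bond has 9 carbons, so the parent hydride is nonane.
The chain contains a C=C double bond, so the unsaturation ending is -ene.
Number the chain so that numbering from this end puts the double bond at C-3 rather than C-6.
This places the double bond between C-3 and C-4; a bromo group at C-5; a fluoro group at C-4.
Prefixes are listed alphabetically: bromo, fluoro.
The name is 5-bromo-4-fluoronon-3-ene.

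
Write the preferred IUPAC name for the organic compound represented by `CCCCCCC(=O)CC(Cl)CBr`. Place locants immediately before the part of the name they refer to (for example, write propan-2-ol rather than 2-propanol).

1-bromo-2-chlorodecan-4-one

Counting along the main chain through the carbonyl gives 10 carbons: the parent is decane.
The highest-priority functional group is a ketone (C=O on an internal carbon), so the name ends in -one.
Number the chain so that numbering from this end puts the carbonyl group at C-4 rather than C-7.
That gives the carbonyl at C-4; a bromo group at C-1; a chloro group at C-2.
Prefixes are listed alphabetically: bromo, chloro.
Assembling the pieces gives 1-bromo-2-chlorodecan-4-one.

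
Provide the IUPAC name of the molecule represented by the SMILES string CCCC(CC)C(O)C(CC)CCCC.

The longest carbon chain that includes the –OH group has 10 carbons, so the parent hydride is decane.
The highest-priority functional group is an alcohol (–OH), so the name ends in -ol.
Choose the numbering such that numbering from this end puts the hydroxyl group at C-5 rather than C-6.
With this numbering: the hydroxyl at C-5; ethyl groups at C-4 and C-6.
Putting it together: 4,6-diethyldecan-5-ol.

4,6-diethyldecan-5-ol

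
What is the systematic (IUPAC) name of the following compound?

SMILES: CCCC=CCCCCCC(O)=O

undec-7-enoic acid

The longest chain bearing the –COOH group and the multiple bond is 11 carbons long (undecane).
The highest-priority functional group is a carboxylic acid (terminal –COOH), so the name ends in -oic acid.
The chain contains a C=C double bond, so the unsaturation ending is -ene.
The numbering direction is chosen so that the carboxylic acid carbon is C-1 by definition.
That gives the double bond between C-7 and C-8.
The name is undec-7-enoic acid.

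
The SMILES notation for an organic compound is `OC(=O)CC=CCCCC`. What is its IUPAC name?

oct-3-enoic acid

Counting along the main chain through the –COOH group and the multiple bond gives 8 carbons: the parent is octane.
A carboxylic acid (terminal –COOH) is the principal characteristic group, giving the suffix -oic acid.
There is one C=C double bond, indicated by the ending -ene.
The numbering direction is chosen so that the carboxylic acid carbon is C-1 by definition.
This places the double bond between C-3 and C-4.
The name is oct-3-enoic acid.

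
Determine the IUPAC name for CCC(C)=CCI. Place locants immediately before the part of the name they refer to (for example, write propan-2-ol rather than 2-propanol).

The longest carbon chain that includes the multiple bond has 5 carbons, so the parent hydride is pentane.
There is one C=C double bond, indicated by the ending -ene.
Choose the numbering such that numbering from this end puts the double bond at C-2 rather than C-3.
That gives the double bond between C-2 and C-3; an iodo group at C-1; a methyl group at C-3.
Prefixes are listed alphabetically: iodo, methyl.
Assembling the pieces gives 1-iodo-3-methylpent-2-ene.

1-iodo-3-methylpent-2-ene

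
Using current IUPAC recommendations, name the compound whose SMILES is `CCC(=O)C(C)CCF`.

6-fluoro-4-methylhexan-3-one

Counting along the main chain through the carbonyl gives 6 carbons: the parent is hexane.
A ketone (C=O on an internal carbon) is the principal characteristic group, giving the suffix -one.
Number the chain so that numbering from this end puts the carbonyl group at C-3 rather than C-4.
This places the carbonyl at C-3; a fluoro group at C-6; a methyl group at C-4.
The substituents are ordered alphabetically, ignoring any di-/tri- multipliers.
Putting it together: 6-fluoro-4-methylhexan-3-one.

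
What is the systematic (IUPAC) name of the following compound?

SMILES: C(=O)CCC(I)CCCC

The longest chain bearing the –CHO group is 8 carbons long (octane).
The highest-priority functional group is an aldehyde (terminal –CHO), so the name ends in -al.
Number the chain so that the aldehyde carbon is C-1 by definition.
That gives an iodo group at C-4.
Assembling the pieces gives 4-iodooctanal.

4-iodooctanal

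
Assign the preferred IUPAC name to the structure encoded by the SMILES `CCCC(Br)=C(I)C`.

The longest carbon chain that includes the multiple bond has 6 carbons, so the parent hydride is hexane.
The chain contains a C=C double bond, so the unsaturation ending is -ene.
Choose the numbering such that numbering from this end puts the double bond at C-2 rather than C-4.
With this numbering: the double bond between C-2 and C-3; a bromo group at C-3; an iodo group at C-2.
Substituent prefixes are cited in alphabetical order (multiplying prefixes like di-/tri- are ignored for ordering).
Putting it together: 3-bromo-2-iodohex-2-ene.

3-bromo-2-iodohex-2-ene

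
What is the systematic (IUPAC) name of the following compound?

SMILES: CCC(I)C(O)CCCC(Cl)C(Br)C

9-bromo-8-chloro-3-iododecan-4-ol

The longest chain bearing the –OH group is 10 carbons long (decane).
The highest-priority functional group is an alcohol (–OH), so the name ends in -ol.
Choose the numbering such that numbering from this end puts the hydroxyl group at C-4 rather than C-7.
This places the hydroxyl at C-4; a bromo group at C-9; a chloro group at C-8; an iodo group at C-3.
Prefixes are listed alphabetically: bromo, chloro, iodo.
The name is 9-bromo-8-chloro-3-iododecan-4-ol.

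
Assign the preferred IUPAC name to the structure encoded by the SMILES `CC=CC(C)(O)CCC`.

4-methylhept-2-en-4-ol

The longest carbon chain that includes the –OH group and the multiple bond has 7 carbons, so the parent hydride is heptane.
The principal characteristic group is an alcohol (–OH), named with the suffix -ol.
There is one C=C double bond, indicated by the ending -ene.
Number the chain so that numbering from this end puts the double bond at C-2 rather than C-5.
That gives the hydroxyl at C-4; the double bond between C-2 and C-3; a methyl group at C-4.
Putting it together: 4-methylhept-2-en-4-ol.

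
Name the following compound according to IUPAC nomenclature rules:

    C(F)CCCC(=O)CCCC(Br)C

The longest carbon chain that includes the carbonyl has 10 carbons, so the parent hydride is decane.
The highest-priority functional group is a ketone (C=O on an internal carbon), so the name ends in -one.
Choose the numbering such that numbering from this end puts the carbonyl group at C-5 rather than C-6.
That gives the carbonyl at C-5; a bromo group at C-9; a fluoro group at C-1.
Prefixes are listed alphabetically: bromo, fluoro.
Putting it together: 9-bromo-1-fluorodecan-5-one.

9-bromo-1-fluorodecan-5-one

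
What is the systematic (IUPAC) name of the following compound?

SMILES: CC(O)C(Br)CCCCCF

3-bromo-8-fluorooctan-2-ol

The longest carbon chain that includes the –OH group has 8 carbons, so the parent hydride is octane.
The highest-priority functional group is an alcohol (–OH), so the name ends in -ol.
Choose the numbering such that numbering from this end puts the hydroxyl group at C-2 rather than C-7.
This places the hydroxyl at C-2; a bromo group at C-3; a fluoro group at C-8.
Prefixes are listed alphabetically: bromo, fluoro.
Putting it together: 3-bromo-8-fluorooctan-2-ol.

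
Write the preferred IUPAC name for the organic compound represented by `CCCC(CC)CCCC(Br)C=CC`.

The longest chain bearing the multiple bond is 11 carbons long (undecane).
A C=C double bond in the chain gives the infix -ene-.
The numbering direction is chosen so that numbering from this end puts the double bond at C-2 rather than C-9.
That gives the double bond between C-2 and C-3; a bromo group at C-4; an ethyl group at C-8.
Prefixes are listed alphabetically: bromo, ethyl.
Assembling the pieces gives 4-bromo-8-ethylundec-2-ene.

4-bromo-8-ethylundec-2-ene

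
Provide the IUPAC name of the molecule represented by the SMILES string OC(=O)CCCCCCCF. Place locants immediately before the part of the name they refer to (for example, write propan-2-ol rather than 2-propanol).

The longest chain bearing the –COOH group is 8 carbons long (octane).
The highest-priority functional group is a carboxylic acid (terminal –COOH), so the name ends in -oic acid.
Choose the numbering such that the carboxylic acid carbon is C-1 by definition.
With this numbering: a fluoro group at C-8.
The name is 8-fluorooctanoic acid.

8-fluorooctanoic acid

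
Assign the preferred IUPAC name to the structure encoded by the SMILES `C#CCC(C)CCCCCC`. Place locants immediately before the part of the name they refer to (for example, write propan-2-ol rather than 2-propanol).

4-methyldec-1-yne

Counting along the main chain through the multiple bond gives 10 carbons: the parent is decane.
The chain contains a C≡C triple bond, so the unsaturation ending is -yne.
The numbering direction is chosen so that numbering from this end puts the triple bond at C-1 rather than C-9.
This places the triple bond between C-1 and C-2; a methyl group at C-4.
Putting it together: 4-methyldec-1-yne.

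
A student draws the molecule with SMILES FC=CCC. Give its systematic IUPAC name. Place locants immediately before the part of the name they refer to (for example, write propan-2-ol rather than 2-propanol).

1-fluorobut-1-ene

The longest chain bearing the multiple bond is 4 carbons long (butane).
There is one C=C double bond, indicated by the ending -ene.
Choose the numbering such that numbering from this end puts the double bond at C-1 rather than C-3.
With this numbering: the double bond between C-1 and C-2; a fluoro group at C-1.
Assembling the pieces gives 1-fluorobut-1-ene.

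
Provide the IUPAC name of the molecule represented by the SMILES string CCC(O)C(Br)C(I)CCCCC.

Counting along the main chain through the –OH group gives 10 carbons: the parent is decane.
The principal characteristic group is an alcohol (–OH), named with the suffix -ol.
The numbering direction is chosen so that numbering from this end puts the hydroxyl group at C-3 rather than C-8.
With this numbering: the hydroxyl at C-3; a bromo group at C-4; an iodo group at C-5.
Substituent prefixes are cited in alphabetical order (multiplying prefixes like di-/tri- are ignored for ordering).
Assembling the pieces gives 4-bromo-5-iododecan-3-ol.

4-bromo-5-iododecan-3-ol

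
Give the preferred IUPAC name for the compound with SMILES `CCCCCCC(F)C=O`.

2-fluorooctanal

The longest carbon chain that includes the –CHO group has 8 carbons, so the parent hydride is octane.
The highest-priority functional group is an aldehyde (terminal –CHO), so the name ends in -al.
Choose the numbering such that the aldehyde carbon is C-1 by definition.
That gives a fluoro group at C-2.
The name is 2-fluorooctanal.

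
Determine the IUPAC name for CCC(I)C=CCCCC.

The longest chain bearing the multiple bond is 9 carbons long (nonane).
A C=C double bond in the chain gives the infix -ene-.
The numbering direction is chosen so that numbering from this end puts the double bond at C-4 rather than C-5.
With this numbering: the double bond between C-4 and C-5; an iodo group at C-3.
Assembling the pieces gives 3-iodonon-4-ene.

3-iodonon-4-ene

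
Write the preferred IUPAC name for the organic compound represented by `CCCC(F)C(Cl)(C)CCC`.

The longest continuous carbon chain has 8 atoms, so the parent hydride is octane.
The numbering direction is chosen so that the substituent locant set {4,4,5} is lower than {4,5,5} at the first point of difference.
That gives a chloro group at C-4; a fluoro group at C-5; a methyl group at C-4.
Substituent prefixes are cited in alphabetical order (multiplying prefixes like di-/tri- are ignored for ordering).
The name is 4-chloro-5-fluoro-4-methyloctane.

4-chloro-5-fluoro-4-methyloctane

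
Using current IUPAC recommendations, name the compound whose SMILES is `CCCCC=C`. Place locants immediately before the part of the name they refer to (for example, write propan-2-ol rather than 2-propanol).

The longest carbon chain that includes the multiple bond has 6 carbons, so the parent hydride is hexane.
The chain contains a C=C double bond, so the unsaturation ending is -ene.
The numbering direction is chosen so that numbering from this end puts the double bond at C-1 rather than C-5.
This places the double bond between C-1 and C-2.
The name is hex-1-ene.

hex-1-ene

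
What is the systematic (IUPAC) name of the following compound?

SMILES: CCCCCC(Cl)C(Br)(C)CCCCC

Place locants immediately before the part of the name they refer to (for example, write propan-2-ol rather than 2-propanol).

The parent chain contains 12 carbons (dodecane).
Number the chain so that the substituent locant set {6,6,7} is lower than {6,7,7} at the first point of difference.
With this numbering: a bromo group at C-6; a chloro group at C-7; a methyl group at C-6.
Prefixes are listed alphabetically: bromo, chloro, methyl.
Assembling the pieces gives 6-bromo-7-chloro-6-methyldodecane.

6-bromo-7-chloro-6-methyldodecane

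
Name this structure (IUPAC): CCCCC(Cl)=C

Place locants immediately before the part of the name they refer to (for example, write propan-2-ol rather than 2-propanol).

2-chlorohex-1-ene

The longest chain bearing the multiple bond is 6 carbons long (hexane).
A C=C double bond in the chain gives the infix -ene-.
The numbering direction is chosen so that numbering from this end puts the double bond at C-1 rather than C-5.
With this numbering: the double bond between C-1 and C-2; a chloro group at C-2.
Putting it together: 2-chlorohex-1-ene.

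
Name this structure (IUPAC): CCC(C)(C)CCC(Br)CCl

2-bromo-1-chloro-5,5-dimethylheptane

The parent chain contains 7 carbons (heptane).
Choose the numbering such that the substituent locant set {1,2,5,5} is lower than {3,3,6,7} at the first point of difference.
With this numbering: a bromo group at C-2; a chloro group at C-1; two methyl groups at C-5.
The substituents are ordered alphabetically, ignoring any di-/tri- multipliers.
Putting it together: 2-bromo-1-chloro-5,5-dimethylheptane.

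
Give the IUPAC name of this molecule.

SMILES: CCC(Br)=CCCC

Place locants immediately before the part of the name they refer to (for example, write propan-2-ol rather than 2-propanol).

The longest carbon chain that includes the multiple bond has 7 carbons, so the parent hydride is heptane.
A C=C double bond in the chain gives the infix -ene-.
Number the chain so that numbering from this end puts the double bond at C-3 rather than C-4.
That gives the double bond between C-3 and C-4; a bromo group at C-3.
The name is 3-bromohept-3-ene.

3-bromohept-3-ene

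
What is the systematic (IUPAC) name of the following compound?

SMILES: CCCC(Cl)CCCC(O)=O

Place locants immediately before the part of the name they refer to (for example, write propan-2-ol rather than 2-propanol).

Counting along the main chain through the –COOH group gives 8 carbons: the parent is octane.
The principal characteristic group is a carboxylic acid (terminal –COOH), named with the suffix -oic acid.
Number the chain so that the carboxylic acid carbon is C-1 by definition.
This places a chloro group at C-5.
Assembling the pieces gives 5-chlorooctanoic acid.

5-chlorooctanoic acid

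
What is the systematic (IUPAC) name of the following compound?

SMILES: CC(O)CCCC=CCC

non-6-en-2-ol

Counting along the main chain through the –OH group and the multiple bond gives 9 carbons: the parent is nonane.
An alcohol (–OH) is the principal characteristic group, giving the suffix -ol.
The chain contains a C=C double bond, so the unsaturation ending is -ene.
Choose the numbering such that numbering from this end puts the hydroxyl group at C-2 rather than C-8.
That gives the hydroxyl at C-2; the double bond between C-6 and C-7.
Putting it together: non-6-en-2-ol.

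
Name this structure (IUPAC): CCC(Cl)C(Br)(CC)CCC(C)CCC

The longest continuous carbon chain has 10 atoms, so the parent hydride is decane.
The numbering direction is chosen so that the substituent locant set {3,4,4,7} is lower than {4,7,7,8} at the first point of difference.
This places a bromo group at C-4; a chloro group at C-3; an ethyl group at C-4; a methyl group at C-7.
The substituents are ordered alphabetically, ignoring any di-/tri- multipliers.
Assembling the pieces gives 4-bromo-3-chloro-4-ethyl-7-methyldecane.

4-bromo-3-chloro-4-ethyl-7-methyldecane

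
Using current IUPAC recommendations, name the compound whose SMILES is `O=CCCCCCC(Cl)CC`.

The longest chain bearing the –CHO group is 9 carbons long (nonane).
The highest-priority functional group is an aldehyde (terminal –CHO), so the name ends in -al.
Choose the numbering such that the aldehyde carbon is C-1 by definition.
That gives a chloro group at C-7.
Putting it together: 7-chlorononanal.

7-chlorononanal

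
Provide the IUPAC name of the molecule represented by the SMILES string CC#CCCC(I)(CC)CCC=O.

4-ethyl-4-iodonon-7-ynal

The longest carbon chain that includes the –CHO group and the multiple bond has 9 carbons, so the parent hydride is nonane.
The principal characteristic group is an aldehyde (terminal –CHO), named with the suffix -al.
The chain contains a C≡C triple bond, so the unsaturation ending is -yne.
The numbering direction is chosen so that the aldehyde carbon is C-1 by definition.
That gives the triple bond between C-7 and C-8; an ethyl group at C-4; an iodo group at C-4.
Prefixes are listed alphabetically: ethyl, iodo.
Assembling the pieces gives 4-ethyl-4-iodonon-7-ynal.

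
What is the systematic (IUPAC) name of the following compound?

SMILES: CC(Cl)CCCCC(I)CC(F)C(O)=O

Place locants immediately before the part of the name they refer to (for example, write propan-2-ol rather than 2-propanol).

9-chloro-2-fluoro-4-iododecanoic acid

Counting along the main chain through the –COOH group gives 10 carbons: the parent is decane.
A carboxylic acid (terminal –COOH) is the principal characteristic group, giving the suffix -oic acid.
Choose the numbering such that the carboxylic acid carbon is C-1 by definition.
With this numbering: a chloro group at C-9; a fluoro group at C-2; an iodo group at C-4.
Prefixes are listed alphabetically: chloro, fluoro, iodo.
The name is 9-chloro-2-fluoro-4-iododecanoic acid.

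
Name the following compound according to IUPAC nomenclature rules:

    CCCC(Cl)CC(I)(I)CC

5-chloro-3,3-diiodooctane

The parent chain contains 8 carbons (octane).
The numbering direction is chosen so that the substituent locant set {3,3,5} is lower than {4,6,6} at the first point of difference.
With this numbering: a chloro group at C-5; two iodo groups at C-3.
The substituents are ordered alphabetically, ignoring any di-/tri- multipliers.
Assembling the pieces gives 5-chloro-3,3-diiodooctane.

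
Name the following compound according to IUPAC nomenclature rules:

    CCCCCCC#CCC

dec-3-yne

The longest chain bearing the multiple bond is 10 carbons long (decane).
There is one C≡C triple bond, indicated by the ending -yne.
Choose the numbering such that numbering from this end puts the triple bond at C-3 rather than C-7.
With this numbering: the triple bond between C-3 and C-4.
The name is dec-3-yne.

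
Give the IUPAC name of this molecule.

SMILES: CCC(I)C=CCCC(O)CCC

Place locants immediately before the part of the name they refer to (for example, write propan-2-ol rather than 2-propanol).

9-iodoundec-7-en-4-ol

Counting along the main chain through the –OH group and the multiple bond gives 11 carbons: the parent is undecane.
An alcohol (–OH) is the principal characteristic group, giving the suffix -ol.
There is one C=C double bond, indicated by the ending -ene.
Number the chain so that numbering from this end puts the hydroxyl group at C-4 rather than C-8.
With this numbering: the hydroxyl at C-4; the double bond between C-7 and C-8; an iodo group at C-9.
Putting it together: 9-iodoundec-7-en-4-ol.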